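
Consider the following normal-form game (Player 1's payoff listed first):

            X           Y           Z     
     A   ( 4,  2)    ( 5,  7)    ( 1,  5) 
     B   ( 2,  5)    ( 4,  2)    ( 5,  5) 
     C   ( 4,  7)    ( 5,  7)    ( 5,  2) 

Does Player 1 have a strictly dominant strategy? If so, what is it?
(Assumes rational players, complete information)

No strictly dominant strategy exists for Player 1

Work:
A strategy strictly dominates another if it gives a strictly higher payoff against every opponent action. Compare each pair of P1's strategies column-by-column:
  A vs B: [4 vs 2, 5 vs 4, 1 vs 5] → A does not strictly dominate B (column Z: 1 ≤ 5)
  A vs C: [4 vs 4, 5 vs 5, 1 vs 5] → A does not strictly dominate C (column X: 4 ≤ 4)
  B vs A: [2 vs 4, 4 vs 5, 5 vs 1] → B does not strictly dominate A (column X: 2 ≤ 4)
  B vs C: [2 vs 4, 4 vs 5, 5 vs 5] → B does not strictly dominate C (column X: 2 ≤ 4)
  C vs A: [4 vs 4, 5 vs 5, 5 vs 1] → C does not strictly dominate A (column X: 4 ≤ 4)
  C vs B: [4 vs 2, 5 vs 4, 5 vs 5] → C does not strictly dominate B (column Z: 5 ≤ 5)
No single strategy strictly dominates all others → no strictly dominant strategy.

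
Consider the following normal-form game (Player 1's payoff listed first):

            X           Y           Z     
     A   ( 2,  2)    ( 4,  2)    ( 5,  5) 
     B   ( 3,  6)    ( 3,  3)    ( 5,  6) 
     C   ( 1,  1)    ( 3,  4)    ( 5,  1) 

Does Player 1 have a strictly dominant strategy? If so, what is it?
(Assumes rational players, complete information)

No strictly dominant strategy exists for Player 1

Work:
A strategy strictly dominates another if it gives a strictly higher payoff against every opponent action. Compare each pair of P1's strategies column-by-column:
  A vs B: [2 vs 3, 4 vs 3, 5 vs 5] → A does not strictly dominate B (column X: 2 ≤ 3)
  A vs C: [2 vs 1, 4 vs 3, 5 vs 5] → A does not strictly dominate C (column Z: 5 ≤ 5)
  B vs A: [3 vs 2, 3 vs 4, 5 vs 5] → B does not strictly dominate A (column Y: 3 ≤ 4)
  B vs C: [3 vs 1, 3 vs 3, 5 vs 5] → B does not strictly dominate C (column Y: 3 ≤ 3)
  C vs A: [1 vs 2, 3 vs 4, 5 vs 5] → C does not strictly dominate A (column X: 1 ≤ 2)
  C vs B: [1 vs 3, 3 vs 3, 5 vs 5] → C does not strictly dominate B (column X: 1 ≤ 3)
No single strategy strictly dominates all others → no strictly dominant strategy.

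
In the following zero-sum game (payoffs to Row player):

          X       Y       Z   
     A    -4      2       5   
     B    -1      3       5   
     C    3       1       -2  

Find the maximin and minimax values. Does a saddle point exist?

Maximin = -1, Minimax = 3, Saddle: False

Work:
Row minimums: [-4, -1, -2] → maximin = -1
Column maximums: [3, 3, 5] → minimax = 3
No saddle point (maximin ≠ minimax). Mixed strategy needed.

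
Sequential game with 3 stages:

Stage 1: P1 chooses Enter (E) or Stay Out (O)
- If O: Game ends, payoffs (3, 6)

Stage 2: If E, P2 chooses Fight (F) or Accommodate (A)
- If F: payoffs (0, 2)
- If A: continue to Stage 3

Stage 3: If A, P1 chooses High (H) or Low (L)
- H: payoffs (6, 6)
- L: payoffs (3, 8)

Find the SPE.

SPE: (E, A, H); Outcome (6, 6)

Work:
Stage 3: P1 chooses H (6 vs 3)
Stage 2: P2: F->2, A->6 (anticipating H). Choose A
Stage 1: P1: O->3, E->6 (anticipating A, H). Choose E
SPE path: E -> A -> H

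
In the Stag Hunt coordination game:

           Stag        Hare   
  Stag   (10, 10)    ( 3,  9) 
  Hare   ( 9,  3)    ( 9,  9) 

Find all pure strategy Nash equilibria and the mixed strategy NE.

Pure NE: (Stag, Stag) and (Hare, Hare); Mixed NE: p = 0.8571, q = 0.8571

Work:
Check pure NE:
(Stag, Stag): (10, 10) - no unilateral deviation beneficial
(Hare, Hare): (9, 9) - no unilateral deviation beneficial
Mixed NE: P1 plays Stag with p = 0.8571, P2 plays Stag with q = 0.8571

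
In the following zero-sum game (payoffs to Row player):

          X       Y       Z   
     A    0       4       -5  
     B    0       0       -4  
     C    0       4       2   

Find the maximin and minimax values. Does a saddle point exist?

Maximin = 0, Minimax = 0, Saddle: True

Work:
Row minimums: [-5, -4, 0] → maximin = 0
Column maximums: [0, 4, 2] → minimax = 0
Saddle point exists! Game value = 0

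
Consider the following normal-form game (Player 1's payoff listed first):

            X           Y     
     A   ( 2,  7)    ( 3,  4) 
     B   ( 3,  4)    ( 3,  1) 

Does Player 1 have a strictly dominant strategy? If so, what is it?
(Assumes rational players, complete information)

No strictly dominant strategy exists for Player 1

Work:
A strategy strictly dominates another if it gives a strictly higher payoff against every opponent action. Compare each pair of P1's strategies column-by-column:
  A vs B: [2 vs 3, 3 vs 3] → A does not strictly dominate B (column X: 2 ≤ 3)
  B vs A: [3 vs 2, 3 vs 3] → B does not strictly dominate A (column Y: 3 ≤ 3)
No single strategy strictly dominates all others → no strictly dominant strategy.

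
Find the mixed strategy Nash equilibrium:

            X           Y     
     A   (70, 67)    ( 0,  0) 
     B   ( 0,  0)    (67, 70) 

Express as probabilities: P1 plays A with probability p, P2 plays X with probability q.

p = 0.5109, q = 0.4891

Work:
Find probabilities that make opponent indifferent:
P2 chooses q to make P1 indifferent between A and B
P1 chooses p to make P2 indifferent between X and Y
Mixed NE: P1 plays (A: 0.5109, B: 0.4891), P2 plays (X: 0.4891, Y: 0.5109)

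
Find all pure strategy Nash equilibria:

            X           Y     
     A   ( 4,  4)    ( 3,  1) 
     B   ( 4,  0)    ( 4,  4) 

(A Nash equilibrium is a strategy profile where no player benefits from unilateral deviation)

Nash equilibrium: (A, X), (B, Y)

Work:
Best responses:
  P1 vs X: payoffs [4, 4] → best response A/B (payoff 4)
  P1 vs Y: payoffs [3, 4] → best response B (payoff 4)
  P2 vs A: payoffs [4, 1] → best response X (payoff 4)
  P2 vs B: payoffs [0, 4] → best response Y (payoff 4)
Mutual best responses: (A,X), (B,Y) → Nash equilibria.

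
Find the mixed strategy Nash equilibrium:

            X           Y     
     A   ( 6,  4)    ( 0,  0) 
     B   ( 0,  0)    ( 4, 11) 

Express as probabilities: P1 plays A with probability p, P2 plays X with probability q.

p = 0.7333, q = 0.4

Work:
Find probabilities that make opponent indifferent:
P2 chooses q to make P1 indifferent between A and B
P1 chooses p to make P2 indifferent between X and Y
Mixed NE: P1 plays (A: 0.7333, B: 0.2667), P2 plays (X: 0.4, Y: 0.6)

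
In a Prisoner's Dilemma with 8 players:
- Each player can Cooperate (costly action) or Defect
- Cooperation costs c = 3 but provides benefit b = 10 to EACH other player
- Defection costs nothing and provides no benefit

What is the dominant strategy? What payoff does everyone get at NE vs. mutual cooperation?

Dominant: Defect; NE payoff = 0; Coop payoff = 67

Work:
Defect dominates (saves cost c = 3, benefit to others is external)
NE: All defect → everyone gets 0
If all cooperate: each receives (7)×10 - 3 = 67
Social dilemma: 67 > 0 but NE gives 0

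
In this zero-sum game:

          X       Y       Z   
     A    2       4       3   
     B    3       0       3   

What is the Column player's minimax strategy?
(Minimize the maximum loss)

Column should play X or Z (all achieve the minimum), value = 3

Work:
Column player minimizes Row's maximum payoff:
Column X: max payoff to Row = 3
Column Y: max payoff to Row = 4
Column Z: max payoff to Row = 3
Minimum is 3, achieved by columns X, Z (tied).
Each of X or Z is a minimax strategy.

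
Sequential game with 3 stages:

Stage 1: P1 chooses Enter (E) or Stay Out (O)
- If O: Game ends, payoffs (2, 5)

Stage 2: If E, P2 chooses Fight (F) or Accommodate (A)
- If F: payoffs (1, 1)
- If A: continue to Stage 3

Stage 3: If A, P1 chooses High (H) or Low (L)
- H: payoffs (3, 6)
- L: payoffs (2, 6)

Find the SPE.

SPE: (E, A, H); Outcome (3, 6)

Work:
Stage 3: P1 chooses H (3 vs 2)
Stage 2: P2: F->1, A->6 (anticipating H). Choose A
Stage 1: P1: O->2, E->3 (anticipating A, H). Choose E
SPE path: E -> A -> H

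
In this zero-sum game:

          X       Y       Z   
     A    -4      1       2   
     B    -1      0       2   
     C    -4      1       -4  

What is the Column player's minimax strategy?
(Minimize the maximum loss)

Column should play X, value = -1

Work:
Column player minimizes Row's maximum payoff:
Column X: max payoff to Row = -1
Column Y: max payoff to Row = 1
Column Z: max payoff to Row = 2
Minimum is -1, achieved by column X.
Minimax strategy: X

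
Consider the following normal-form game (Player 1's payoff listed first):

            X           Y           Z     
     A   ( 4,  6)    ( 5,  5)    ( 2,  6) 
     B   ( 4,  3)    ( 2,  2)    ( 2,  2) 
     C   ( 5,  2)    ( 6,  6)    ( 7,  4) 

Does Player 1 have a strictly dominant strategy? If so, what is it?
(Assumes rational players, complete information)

Yes, Player 1's strictly dominant strategy is C

Work:
A strategy strictly dominates another if it gives a strictly higher payoff against every opponent action. Compare each pair of P1's strategies column-by-column:
  A vs B: [4 vs 4, 5 vs 2, 2 vs 2] → A does not strictly dominate B (column X: 4 ≤ 4)
  A vs C: [4 vs 5, 5 vs 6, 2 vs 7] → A does not strictly dominate C (column X: 4 ≤ 5)
  B vs A: [4 vs 4, 2 vs 5, 2 vs 2] → B does not strictly dominate A (column X: 4 ≤ 4)
  B vs C: [4 vs 5, 2 vs 6, 2 vs 7] → B does not strictly dominate C (column X: 4 ≤ 5)
  C vs A: [5 vs 4, 6 vs 5, 7 vs 2] → C strictly dominates A
  C vs B: [5 vs 4, 6 vs 2, 7 vs 2] → C strictly dominates B
C strictly dominates every other strategy → strictly dominant.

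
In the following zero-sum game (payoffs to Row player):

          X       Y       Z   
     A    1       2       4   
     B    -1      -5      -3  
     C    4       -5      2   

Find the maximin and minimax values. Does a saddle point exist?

Maximin = 1, Minimax = 2, Saddle: False

Work:
Row minimums: [1, -5, -5] → maximin = 1
Column maximums: [4, 2, 4] → minimax = 2
No saddle point (maximin ≠ minimax). Mixed strategy needed.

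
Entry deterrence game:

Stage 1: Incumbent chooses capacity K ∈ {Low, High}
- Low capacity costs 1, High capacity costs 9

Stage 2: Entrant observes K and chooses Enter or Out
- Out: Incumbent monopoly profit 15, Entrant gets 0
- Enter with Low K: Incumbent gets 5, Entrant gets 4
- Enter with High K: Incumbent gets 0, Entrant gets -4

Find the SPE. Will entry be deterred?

SPE: (High, Enter|Low, Out|High); Entry deterred. Incumbent net profit = 6

Work:
After Low K: Entrant enters (4 > 0)
After High K: Entrant stays out (-4 < 0)
Incumbent: Low → 5−1=4, High → 15−9=6
Incumbent chooses High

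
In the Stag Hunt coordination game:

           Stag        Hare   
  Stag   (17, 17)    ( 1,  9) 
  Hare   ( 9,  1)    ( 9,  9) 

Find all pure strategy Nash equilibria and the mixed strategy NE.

Pure NE: (Stag, Stag) and (Hare, Hare); Mixed NE: p = 0.5, q = 0.5

Work:
Check pure NE:
(Stag, Stag): (17, 17) - no unilateral deviation beneficial
(Hare, Hare): (9, 9) - no unilateral deviation beneficial
Mixed NE: P1 plays Stag with p = 0.5, P2 plays Stag with q = 0.5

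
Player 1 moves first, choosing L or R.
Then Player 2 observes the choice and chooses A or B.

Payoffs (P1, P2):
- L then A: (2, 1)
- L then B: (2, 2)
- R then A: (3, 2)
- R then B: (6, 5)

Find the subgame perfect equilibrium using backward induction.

P1 plays R, P2 plays B after L and B after R; Payoff (6, 5)

Work:
Backward induction:
After L: P2 chooses B → P1 gets 2
After R: P2 chooses B → P1 gets 6
P1 chooses R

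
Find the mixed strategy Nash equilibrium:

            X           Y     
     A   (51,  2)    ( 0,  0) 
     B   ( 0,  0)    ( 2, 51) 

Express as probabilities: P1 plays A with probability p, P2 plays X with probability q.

p = 0.9623, q = 0.0377

Work:
Find probabilities that make opponent indifferent:
P2 chooses q to make P1 indifferent between A and B
P1 chooses p to make P2 indifferent between X and Y
Mixed NE: P1 plays (A: 0.9623, B: 0.0377), P2 plays (X: 0.0377, Y: 0.9623)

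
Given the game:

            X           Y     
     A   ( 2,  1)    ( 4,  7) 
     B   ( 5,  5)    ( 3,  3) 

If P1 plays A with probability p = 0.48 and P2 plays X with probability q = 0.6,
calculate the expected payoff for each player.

E[P1] = 3.528, E[P2] = 3.816

Work:
E[P1] = p·q·π₁(A,X) + p·(1-q)·π₁(A,Y) + (1-p)·q·π₁(B,X) + (1-p)·(1-q)·π₁(B,Y)
= 0.48·0.6·2 + 0.48·0.4·4 + 0.52·0.6·5 + 0.52·0.4·3
= 3.528

E[P2] = 3.816 (similar calculation)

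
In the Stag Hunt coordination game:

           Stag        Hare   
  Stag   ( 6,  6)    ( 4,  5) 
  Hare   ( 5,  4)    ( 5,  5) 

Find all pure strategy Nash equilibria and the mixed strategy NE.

Pure NE: (Stag, Stag) and (Hare, Hare); Mixed NE: p = 0.5, q = 0.5

Work:
Check pure NE:
(Stag, Stag): (6, 6) - no unilateral deviation beneficial
(Hare, Hare): (5, 5) - no unilateral deviation beneficial
Mixed NE: P1 plays Stag with p = 0.5, P2 plays Stag with q = 0.5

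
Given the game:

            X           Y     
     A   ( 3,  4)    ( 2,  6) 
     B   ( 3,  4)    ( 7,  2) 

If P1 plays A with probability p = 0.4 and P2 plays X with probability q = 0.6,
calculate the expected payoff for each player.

E[P1] = 3.8, E[P2] = 3.84

Work:
E[P1] = p·q·π₁(A,X) + p·(1-q)·π₁(A,Y) + (1-p)·q·π₁(B,X) + (1-p)·(1-q)·π₁(B,Y)
= 0.4·0.6·3 + 0.4·0.4·2 + 0.6·0.6·3 + 0.6·0.4·7
= 3.8

E[P2] = 3.84 (similar calculation)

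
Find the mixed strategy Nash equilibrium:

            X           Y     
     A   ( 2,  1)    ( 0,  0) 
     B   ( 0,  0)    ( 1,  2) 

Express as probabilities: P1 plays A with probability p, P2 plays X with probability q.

p = 0.6667, q = 0.3333

Work:
Find probabilities that make opponent indifferent:
P2 chooses q to make P1 indifferent between A and B
P1 chooses p to make P2 indifferent between X and Y
Mixed NE: P1 plays (A: 0.6667, B: 0.3333), P2 plays (X: 0.3333, Y: 0.6667)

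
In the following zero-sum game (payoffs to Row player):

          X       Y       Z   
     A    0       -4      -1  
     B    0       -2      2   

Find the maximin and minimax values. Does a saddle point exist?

Maximin = -2, Minimax = -2, Saddle: True

Work:
Row minimums: [-4, -2] → maximin = -2
Column maximums: [0, -2, 2] → minimax = -2
Saddle point exists! Game value = -2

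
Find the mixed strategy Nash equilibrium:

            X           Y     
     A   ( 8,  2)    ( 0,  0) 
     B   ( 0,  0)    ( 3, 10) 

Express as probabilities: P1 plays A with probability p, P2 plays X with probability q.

p = 0.8333, q = 0.2727

Work:
Find probabilities that make opponent indifferent:
P2 chooses q to make P1 indifferent between A and B
P1 chooses p to make P2 indifferent between X and Y
Mixed NE: P1 plays (A: 0.8333, B: 0.1667), P2 plays (X: 0.2727, Y: 0.7273)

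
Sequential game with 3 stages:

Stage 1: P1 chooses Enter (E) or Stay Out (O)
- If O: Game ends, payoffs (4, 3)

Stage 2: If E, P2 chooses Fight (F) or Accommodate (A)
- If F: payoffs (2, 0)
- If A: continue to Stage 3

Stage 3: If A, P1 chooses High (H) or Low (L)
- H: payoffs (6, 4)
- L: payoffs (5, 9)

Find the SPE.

SPE: (E, A, H); Outcome (6, 4)

Work:
Stage 3: P1 chooses H (6 vs 5)
Stage 2: P2: F->0, A->4 (anticipating H). Choose A
Stage 1: P1: O->4, E->6 (anticipating A, H). Choose E
SPE path: E -> A -> H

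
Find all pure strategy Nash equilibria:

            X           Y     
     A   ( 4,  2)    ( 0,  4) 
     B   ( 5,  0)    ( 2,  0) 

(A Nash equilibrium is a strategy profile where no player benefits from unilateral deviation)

Nash equilibrium: (B, X), (B, Y)

Work:
Best responses:
  P1 vs X: payoffs [4, 5] → best response B (payoff 5)
  P1 vs Y: payoffs [0, 2] → best response B (payoff 2)
  P2 vs A: payoffs [2, 4] → best response Y (payoff 4)
  P2 vs B: payoffs [0, 0] → best response X/Y (payoff 0)
Mutual best responses: (B,X), (B,Y) → Nash equilibria.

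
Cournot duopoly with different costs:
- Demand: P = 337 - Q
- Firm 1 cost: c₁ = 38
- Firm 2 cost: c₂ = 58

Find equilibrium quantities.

q₁* = 106.33, q₂* = 86.33

Work:
Reaction: q₁ = (337 - 38 - q₂)/2
Reaction: q₂ = (337 - 58 - q₁)/2
Solve simultaneously:
q₁* = (337 - 2×38 + 58)/3 = 106.33
q₂* = (337 - 2×58 + 38)/3 = 86.33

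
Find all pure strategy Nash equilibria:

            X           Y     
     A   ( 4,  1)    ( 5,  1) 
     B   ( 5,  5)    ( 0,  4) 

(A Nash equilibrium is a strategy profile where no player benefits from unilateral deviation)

Nash equilibrium: (A, Y), (B, X)

Work:
Best responses:
  P1 vs X: payoffs [4, 5] → best response B (payoff 5)
  P1 vs Y: payoffs [5, 0] → best response A (payoff 5)
  P2 vs A: payoffs [1, 1] → best response X/Y (payoff 1)
  P2 vs B: payoffs [5, 4] → best response X (payoff 5)
Mutual best responses: (A,Y), (B,X) → Nash equilibria.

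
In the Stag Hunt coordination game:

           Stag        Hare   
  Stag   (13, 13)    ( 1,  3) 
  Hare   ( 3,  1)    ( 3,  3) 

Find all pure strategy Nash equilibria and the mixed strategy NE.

Pure NE: (Stag, Stag) and (Hare, Hare); Mixed NE: p = 0.1667, q = 0.1667

Work:
Check pure NE:
(Stag, Stag): (13, 13) - no unilateral deviation beneficial
(Hare, Hare): (3, 3) - no unilateral deviation beneficial
Mixed NE: P1 plays Stag with p = 0.1667, P2 plays Stag with q = 0.1667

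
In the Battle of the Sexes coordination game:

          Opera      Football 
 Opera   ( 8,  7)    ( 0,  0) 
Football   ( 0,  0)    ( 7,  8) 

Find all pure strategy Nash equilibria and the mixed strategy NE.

Pure NE: (Opera, Opera) and (Football, Football); Mixed NE: p = 0.5333, q = 0.4667

Work:
Check pure NE:
(Opera, Opera): (8, 7) - no unilateral deviation beneficial
(Football, Football): (7, 8) - no unilateral deviation beneficial
Mixed NE: P1 plays Opera with p = 0.5333, P2 plays Opera with q = 0.4667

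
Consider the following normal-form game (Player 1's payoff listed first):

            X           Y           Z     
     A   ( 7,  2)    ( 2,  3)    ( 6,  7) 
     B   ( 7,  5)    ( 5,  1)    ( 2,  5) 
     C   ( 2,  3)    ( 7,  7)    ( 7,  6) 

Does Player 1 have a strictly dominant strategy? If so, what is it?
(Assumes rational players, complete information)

No strictly dominant strategy exists for Player 1

Work:
A strategy strictly dominates another if it gives a strictly higher payoff against every opponent action. Compare each pair of P1's strategies column-by-column:
  A vs B: [7 vs 7, 2 vs 5, 6 vs 2] → A does not strictly dominate B (column X: 7 ≤ 7)
  A vs C: [7 vs 2, 2 vs 7, 6 vs 7] → A does not strictly dominate C (column Y: 2 ≤ 7)
  B vs A: [7 vs 7, 5 vs 2, 2 vs 6] → B does not strictly dominate A (column X: 7 ≤ 7)
  B vs C: [7 vs 2, 5 vs 7, 2 vs 7] → B does not strictly dominate C (column Y: 5 ≤ 7)
  C vs A: [2 vs 7, 7 vs 2, 7 vs 6] → C does not strictly dominate A (column X: 2 ≤ 7)
  C vs B: [2 vs 7, 7 vs 5, 7 vs 2] → C does not strictly dominate B (column X: 2 ≤ 7)
No single strategy strictly dominates all others → no strictly dominant strategy.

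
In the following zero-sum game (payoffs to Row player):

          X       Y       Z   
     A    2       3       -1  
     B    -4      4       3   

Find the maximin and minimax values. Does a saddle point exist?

Maximin = -1, Minimax = 2, Saddle: False

Work:
Row minimums: [-1, -4] → maximin = -1
Column maximums: [2, 4, 3] → minimax = 2
No saddle point (maximin ≠ minimax). Mixed strategy needed.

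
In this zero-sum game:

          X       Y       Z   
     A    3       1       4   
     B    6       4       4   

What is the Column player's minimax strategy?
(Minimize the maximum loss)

Column should play Y or Z (all achieve the minimum), value = 4

Work:
Column player minimizes Row's maximum payoff:
Column X: max payoff to Row = 6
Column Y: max payoff to Row = 4
Column Z: max payoff to Row = 4
Minimum is 4, achieved by columns Y, Z (tied).
Each of Y or Z is a minimax strategy.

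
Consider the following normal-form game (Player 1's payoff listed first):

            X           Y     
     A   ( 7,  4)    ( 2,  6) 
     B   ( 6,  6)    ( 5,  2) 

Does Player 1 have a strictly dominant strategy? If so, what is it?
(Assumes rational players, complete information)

No strictly dominant strategy exists for Player 1

Work:
A strategy strictly dominates another if it gives a strictly higher payoff against every opponent action. Compare each pair of P1's strategies column-by-column:
  A vs B: [7 vs 6, 2 vs 5] → A does not strictly dominate B (column Y: 2 ≤ 5)
  B vs A: [6 vs 7, 5 vs 2] → B does not strictly dominate A (column X: 6 ≤ 7)
No single strategy strictly dominates all others → no strictly dominant strategy.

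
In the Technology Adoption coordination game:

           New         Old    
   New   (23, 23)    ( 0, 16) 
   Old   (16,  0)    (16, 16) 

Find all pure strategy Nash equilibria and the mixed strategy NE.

Pure NE: (New, New) and (Old, Old); Mixed NE: p = 0.6957, q = 0.6957

Work:
Check pure NE:
(New, New): (23, 23) - no unilateral deviation beneficial
(Old, Old): (16, 16) - no unilateral deviation beneficial
Mixed NE: P1 plays New with p = 0.6957, P2 plays New with q = 0.6957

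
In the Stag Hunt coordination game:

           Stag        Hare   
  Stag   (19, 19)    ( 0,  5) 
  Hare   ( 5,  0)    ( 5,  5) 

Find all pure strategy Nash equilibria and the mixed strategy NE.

Pure NE: (Stag, Stag) and (Hare, Hare); Mixed NE: p = 0.2632, q = 0.2632

Work:
Check pure NE:
(Stag, Stag): (19, 19) - no unilateral deviation beneficial
(Hare, Hare): (5, 5) - no unilateral deviation beneficial
Mixed NE: P1 plays Stag with p = 0.2632, P2 plays Stag with q = 0.2632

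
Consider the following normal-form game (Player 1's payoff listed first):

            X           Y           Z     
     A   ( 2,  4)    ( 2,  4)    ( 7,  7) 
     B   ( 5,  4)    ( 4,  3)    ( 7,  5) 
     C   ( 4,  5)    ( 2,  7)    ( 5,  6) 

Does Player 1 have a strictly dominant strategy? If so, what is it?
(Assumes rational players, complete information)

No strictly dominant strategy exists for Player 1

Work:
A strategy strictly dominates another if it gives a strictly higher payoff against every opponent action. Compare each pair of P1's strategies column-by-column:
  A vs B: [2 vs 5, 2 vs 4, 7 vs 7] → A does not strictly dominate B (column X: 2 ≤ 5)
  A vs C: [2 vs 4, 2 vs 2, 7 vs 5] → A does not strictly dominate C (column X: 2 ≤ 4)
  B vs A: [5 vs 2, 4 vs 2, 7 vs 7] → B does not strictly dominate A (column Z: 7 ≤ 7)
  B vs C: [5 vs 4, 4 vs 2, 7 vs 5] → B strictly dominates C
  C vs A: [4 vs 2, 2 vs 2, 5 vs 7] → C does not strictly dominate A (column Y: 2 ≤ 2)
  C vs B: [4 vs 5, 2 vs 4, 5 vs 7] → C does not strictly dominate B (column X: 4 ≤ 5)
No single strategy strictly dominates all others → no strictly dominant strategy.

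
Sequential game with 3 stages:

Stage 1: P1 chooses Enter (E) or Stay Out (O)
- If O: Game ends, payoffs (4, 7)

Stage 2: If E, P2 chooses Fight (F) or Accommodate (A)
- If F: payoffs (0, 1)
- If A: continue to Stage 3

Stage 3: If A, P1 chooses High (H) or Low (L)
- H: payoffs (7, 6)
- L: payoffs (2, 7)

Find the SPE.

SPE: (E, A, H); Outcome (7, 6)

Work:
Stage 3: P1 chooses H (7 vs 2)
Stage 2: P2: F->1, A->6 (anticipating H). Choose A
Stage 1: P1: O->4, E->7 (anticipating A, H). Choose E
SPE path: E -> A -> H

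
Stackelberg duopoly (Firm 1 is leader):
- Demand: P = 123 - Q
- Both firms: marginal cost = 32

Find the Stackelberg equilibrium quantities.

q₁* (leader) = 45.5, q₂* (follower) = 22.75

Work:
Follower's reaction: q₂ = (a - c - q₁)/2
Leader substitutes: π₁ = q₁·(a - q₁ - (a-c-q₁)/2 - c)
FOC: q₁* = (123 - 32)/2 = 45.50
Then: q₂* = (123 - 32 - 45.5)/2 = 22.75
Leader has first-mover advantage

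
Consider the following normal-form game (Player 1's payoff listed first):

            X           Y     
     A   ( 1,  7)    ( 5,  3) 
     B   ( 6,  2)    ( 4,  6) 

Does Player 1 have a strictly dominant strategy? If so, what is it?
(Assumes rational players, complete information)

No strictly dominant strategy exists for Player 1

Work:
A strategy strictly dominates another if it gives a strictly higher payoff against every opponent action. Compare each pair of P1's strategies column-by-column:
  A vs B: [1 vs 6, 5 vs 4] → A does not strictly dominate B (column X: 1 ≤ 6)
  B vs A: [6 vs 1, 4 vs 5] → B does not strictly dominate A (column Y: 4 ≤ 5)
No single strategy strictly dominates all others → no strictly dominant strategy.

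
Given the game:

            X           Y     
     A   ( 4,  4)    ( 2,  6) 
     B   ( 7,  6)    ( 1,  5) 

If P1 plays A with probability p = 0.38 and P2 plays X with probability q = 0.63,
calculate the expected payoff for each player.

E[P1] = 4.2024, E[P2] = 5.2918

Work:
E[P1] = p·q·π₁(A,X) + p·(1-q)·π₁(A,Y) + (1-p)·q·π₁(B,X) + (1-p)·(1-q)·π₁(B,Y)
= 0.38·0.63·4 + 0.38·0.37·2 + 0.62·0.63·7 + 0.62·0.37·1
= 4.2024

E[P2] = 5.2918 (similar calculation)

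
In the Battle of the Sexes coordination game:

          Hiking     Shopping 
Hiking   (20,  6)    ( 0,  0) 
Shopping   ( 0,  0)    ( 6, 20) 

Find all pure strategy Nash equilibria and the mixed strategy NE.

Pure NE: (Hiking, Hiking) and (Shopping, Shopping); Mixed NE: p = 0.7692, q = 0.2308

Work:
Check pure NE:
(Hiking, Hiking): (20, 6) - no unilateral deviation beneficial
(Shopping, Shopping): (6, 20) - no unilateral deviation beneficial
Mixed NE: P1 plays Hiking with p = 0.7692, P2 plays Hiking with q = 0.2308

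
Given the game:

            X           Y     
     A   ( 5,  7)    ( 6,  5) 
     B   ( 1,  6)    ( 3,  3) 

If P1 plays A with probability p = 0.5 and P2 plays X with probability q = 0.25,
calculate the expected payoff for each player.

E[P1] = 4.125, E[P2] = 4.625

Work:
E[P1] = p·q·π₁(A,X) + p·(1-q)·π₁(A,Y) + (1-p)·q·π₁(B,X) + (1-p)·(1-q)·π₁(B,Y)
= 0.5·0.25·5 + 0.5·0.75·6 + 0.5·0.25·1 + 0.5·0.75·3
= 4.125

E[P2] = 4.625 (similar calculation)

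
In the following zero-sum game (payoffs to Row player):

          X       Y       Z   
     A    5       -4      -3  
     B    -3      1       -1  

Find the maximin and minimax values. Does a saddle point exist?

Maximin = -3, Minimax = -1, Saddle: False

Work:
Row minimums: [-4, -3] → maximin = -3
Column maximums: [5, 1, -1] → minimax = -1
No saddle point (maximin ≠ minimax). Mixed strategy needed.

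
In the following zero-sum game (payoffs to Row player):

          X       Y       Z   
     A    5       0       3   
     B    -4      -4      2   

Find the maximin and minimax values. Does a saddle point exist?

Maximin = 0, Minimax = 0, Saddle: True

Work:
Row minimums: [0, -4] → maximin = 0
Column maximums: [5, 0, 3] → minimax = 0
Saddle point exists! Game value = 0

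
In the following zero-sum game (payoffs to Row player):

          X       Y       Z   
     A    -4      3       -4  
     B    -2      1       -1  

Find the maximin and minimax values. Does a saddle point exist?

Maximin = -2, Minimax = -2, Saddle: True

Work:
Row minimums: [-4, -2] → maximin = -2
Column maximums: [-2, 3, -1] → minimax = -2
Saddle point exists! Game value = -2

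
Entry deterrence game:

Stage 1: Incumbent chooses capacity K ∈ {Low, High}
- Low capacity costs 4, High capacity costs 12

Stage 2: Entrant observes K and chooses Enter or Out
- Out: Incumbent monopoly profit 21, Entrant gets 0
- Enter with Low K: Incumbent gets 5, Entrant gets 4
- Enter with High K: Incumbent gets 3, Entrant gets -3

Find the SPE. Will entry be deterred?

SPE: (High, Enter|Low, Out|High); Entry deterred. Incumbent net profit = 9

Work:
After Low K: Entrant enters (4 > 0)
After High K: Entrant stays out (-3 < 0)
Incumbent: Low → 5−4=1, High → 21−12=9
Incumbent chooses High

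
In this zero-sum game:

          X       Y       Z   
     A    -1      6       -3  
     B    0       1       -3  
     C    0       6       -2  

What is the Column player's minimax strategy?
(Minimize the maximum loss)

Column should play Z, value = -2

Work:
Column player minimizes Row's maximum payoff:
Column X: max payoff to Row = 0
Column Y: max payoff to Row = 6
Column Z: max payoff to Row = -2
Minimum is -2, achieved by column Z.
Minimax strategy: Z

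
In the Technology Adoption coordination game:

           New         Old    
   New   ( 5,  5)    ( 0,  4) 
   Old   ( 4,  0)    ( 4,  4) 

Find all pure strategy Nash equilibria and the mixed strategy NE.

Pure NE: (New, New) and (Old, Old); Mixed NE: p = 0.8, q = 0.8

Work:
Check pure NE:
(New, New): (5, 5) - no unilateral deviation beneficial
(Old, Old): (4, 4) - no unilateral deviation beneficial
Mixed NE: P1 plays New with p = 0.8, P2 plays New with q = 0.8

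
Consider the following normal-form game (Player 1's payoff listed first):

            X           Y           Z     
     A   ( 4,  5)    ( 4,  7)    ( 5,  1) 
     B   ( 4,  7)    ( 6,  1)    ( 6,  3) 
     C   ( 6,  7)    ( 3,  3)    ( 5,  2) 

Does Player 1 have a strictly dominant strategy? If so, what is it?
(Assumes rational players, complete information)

No strictly dominant strategy exists for Player 1

Work:
A strategy strictly dominates another if it gives a strictly higher payoff against every opponent action. Compare each pair of P1's strategies column-by-column:
  A vs B: [4 vs 4, 4 vs 6, 5 vs 6] → A does not strictly dominate B (column X: 4 ≤ 4)
  A vs C: [4 vs 6, 4 vs 3, 5 vs 5] → A does not strictly dominate C (column X: 4 ≤ 6)
  B vs A: [4 vs 4, 6 vs 4, 6 vs 5] → B does not strictly dominate A (column X: 4 ≤ 4)
  B vs C: [4 vs 6, 6 vs 3, 6 vs 5] → B does not strictly dominate C (column X: 4 ≤ 6)
  C vs A: [6 vs 4, 3 vs 4, 5 vs 5] → C does not strictly dominate A (column Y: 3 ≤ 4)
  C vs B: [6 vs 4, 3 vs 6, 5 vs 6] → C does not strictly dominate B (column Y: 3 ≤ 6)
No single strategy strictly dominates all others → no strictly dominant strategy.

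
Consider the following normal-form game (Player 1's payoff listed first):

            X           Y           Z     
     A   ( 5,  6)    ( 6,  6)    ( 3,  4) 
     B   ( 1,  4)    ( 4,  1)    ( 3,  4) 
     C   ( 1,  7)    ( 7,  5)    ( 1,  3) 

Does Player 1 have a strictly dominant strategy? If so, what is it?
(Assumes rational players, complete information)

No strictly dominant strategy exists for Player 1

Work:
A strategy strictly dominates another if it gives a strictly higher payoff against every opponent action. Compare each pair of P1's strategies column-by-column:
  A vs B: [5 vs 1, 6 vs 4, 3 vs 3] → A does not strictly dominate B (column Z: 3 ≤ 3)
  A vs C: [5 vs 1, 6 vs 7, 3 vs 1] → A does not strictly dominate C (column Y: 6 ≤ 7)
  B vs A: [1 vs 5, 4 vs 6, 3 vs 3] → B does not strictly dominate A (column X: 1 ≤ 5)
  B vs C: [1 vs 1, 4 vs 7, 3 vs 1] → B does not strictly dominate C (column X: 1 ≤ 1)
  C vs A: [1 vs 5, 7 vs 6, 1 vs 3] → C does not strictly dominate A (column X: 1 ≤ 5)
  C vs B: [1 vs 1, 7 vs 4, 1 vs 3] → C does not strictly dominate B (column X: 1 ≤ 1)
No single strategy strictly dominates all others → no strictly dominant strategy.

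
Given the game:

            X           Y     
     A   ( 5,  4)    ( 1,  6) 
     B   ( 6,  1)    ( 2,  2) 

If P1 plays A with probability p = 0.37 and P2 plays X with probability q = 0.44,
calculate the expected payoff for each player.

E[P1] = 3.39, E[P2] = 2.8772

Work:
E[P1] = p·q·π₁(A,X) + p·(1-q)·π₁(A,Y) + (1-p)·q·π₁(B,X) + (1-p)·(1-q)·π₁(B,Y)
= 0.37·0.44·5 + 0.37·0.56·1 + 0.63·0.44·6 + 0.63·0.56·2
= 3.39

E[P2] = 2.8772 (similar calculation)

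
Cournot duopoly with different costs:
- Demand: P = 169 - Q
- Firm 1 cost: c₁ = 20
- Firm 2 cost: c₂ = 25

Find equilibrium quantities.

q₁* = 51.33, q₂* = 46.33

Work:
Reaction: q₁ = (169 - 20 - q₂)/2
Reaction: q₂ = (169 - 25 - q₁)/2
Solve simultaneously:
q₁* = (169 - 2×20 + 25)/3 = 51.33
q₂* = (169 - 2×25 + 20)/3 = 46.33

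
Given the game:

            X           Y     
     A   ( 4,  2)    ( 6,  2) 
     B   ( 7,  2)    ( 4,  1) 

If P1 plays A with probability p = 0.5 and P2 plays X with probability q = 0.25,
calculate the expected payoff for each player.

E[P1] = 5.125, E[P2] = 1.625

Work:
E[P1] = p·q·π₁(A,X) + p·(1-q)·π₁(A,Y) + (1-p)·q·π₁(B,X) + (1-p)·(1-q)·π₁(B,Y)
= 0.5·0.25·4 + 0.5·0.75·6 + 0.5·0.25·7 + 0.5·0.75·4
= 5.125

E[P2] = 1.625 (similar calculation)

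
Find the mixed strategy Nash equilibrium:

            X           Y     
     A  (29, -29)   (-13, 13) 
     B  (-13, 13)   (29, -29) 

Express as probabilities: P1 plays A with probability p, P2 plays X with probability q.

p = 0.5, q = 0.5

Work:
Find probabilities that make opponent indifferent:
P2 chooses q to make P1 indifferent between A and B
P1 chooses p to make P2 indifferent between X and Y
Mixed NE: P1 plays (A: 0.5, B: 0.5), P2 plays (X: 0.5, Y: 0.5)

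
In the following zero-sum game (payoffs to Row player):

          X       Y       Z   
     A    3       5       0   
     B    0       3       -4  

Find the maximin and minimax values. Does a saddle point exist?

Maximin = 0, Minimax = 0, Saddle: True

Work:
Row minimums: [0, -4] → maximin = 0
Column maximums: [3, 5, 0] → minimax = 0
Saddle point exists! Game value = 0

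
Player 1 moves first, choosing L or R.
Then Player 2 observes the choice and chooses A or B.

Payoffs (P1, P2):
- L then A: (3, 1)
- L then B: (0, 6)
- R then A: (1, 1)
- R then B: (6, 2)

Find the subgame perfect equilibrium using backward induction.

P1 plays R, P2 plays B after L and B after R; Payoff (6, 2)

Work:
Backward induction:
After L: P2 chooses B → P1 gets 0
After R: P2 chooses B → P1 gets 6
P1 chooses R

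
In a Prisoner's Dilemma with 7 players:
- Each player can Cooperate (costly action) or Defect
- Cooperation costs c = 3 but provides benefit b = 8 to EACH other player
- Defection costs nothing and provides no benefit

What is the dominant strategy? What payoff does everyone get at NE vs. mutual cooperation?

Dominant: Defect; NE payoff = 0; Coop payoff = 45

Work:
Defect dominates (saves cost c = 3, benefit to others is external)
NE: All defect → everyone gets 0
If all cooperate: each receives (6)×8 - 3 = 45
Social dilemma: 45 > 0 but NE gives 0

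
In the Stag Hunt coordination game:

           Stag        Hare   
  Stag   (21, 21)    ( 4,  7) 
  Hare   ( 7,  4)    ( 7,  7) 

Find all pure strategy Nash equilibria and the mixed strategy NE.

Pure NE: (Stag, Stag) and (Hare, Hare); Mixed NE: p = 0.1765, q = 0.1765

Work:
Check pure NE:
(Stag, Stag): (21, 21) - no unilateral deviation beneficial
(Hare, Hare): (7, 7) - no unilateral deviation beneficial
Mixed NE: P1 plays Stag with p = 0.1765, P2 plays Stag with q = 0.1765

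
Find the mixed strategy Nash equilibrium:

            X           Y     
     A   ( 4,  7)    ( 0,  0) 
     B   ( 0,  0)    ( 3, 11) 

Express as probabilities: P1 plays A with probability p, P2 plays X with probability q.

p = 0.6111, q = 0.4286

Work:
Find probabilities that make opponent indifferent:
P2 chooses q to make P1 indifferent between A and B
P1 chooses p to make P2 indifferent between X and Y
Mixed NE: P1 plays (A: 0.6111, B: 0.3889), P2 plays (X: 0.4286, Y: 0.5714)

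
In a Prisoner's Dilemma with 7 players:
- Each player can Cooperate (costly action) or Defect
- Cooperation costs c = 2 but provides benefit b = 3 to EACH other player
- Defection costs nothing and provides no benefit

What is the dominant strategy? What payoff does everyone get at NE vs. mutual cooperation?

Dominant: Defect; NE payoff = 0; Coop payoff = 16

Work:
Defect dominates (saves cost c = 2, benefit to others is external)
NE: All defect → everyone gets 0
If all cooperate: each receives (6)×3 - 2 = 16
Social dilemma: 16 > 0 but NE gives 0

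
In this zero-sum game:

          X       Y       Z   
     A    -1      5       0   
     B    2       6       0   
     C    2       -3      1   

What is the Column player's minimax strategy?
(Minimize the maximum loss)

Column should play Z, value = 1

Work:
Column player minimizes Row's maximum payoff:
Column X: max payoff to Row = 2
Column Y: max payoff to Row = 6
Column Z: max payoff to Row = 1
Minimum is 1, achieved by column Z.
Minimax strategy: Z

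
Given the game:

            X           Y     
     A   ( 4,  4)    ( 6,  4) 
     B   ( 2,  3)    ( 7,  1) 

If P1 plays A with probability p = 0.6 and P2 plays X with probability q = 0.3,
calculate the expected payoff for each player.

E[P1] = 5.44, E[P2] = 3.04

Work:
E[P1] = p·q·π₁(A,X) + p·(1-q)·π₁(A,Y) + (1-p)·q·π₁(B,X) + (1-p)·(1-q)·π₁(B,Y)
= 0.6·0.3·4 + 0.6·0.7·6 + 0.4·0.3·2 + 0.4·0.7·7
= 5.44

E[P2] = 3.04 (similar calculation)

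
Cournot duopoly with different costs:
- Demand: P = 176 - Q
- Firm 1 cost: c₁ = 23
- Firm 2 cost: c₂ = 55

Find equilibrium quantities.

q₁* = 61.67, q₂* = 29.67

Work:
Reaction: q₁ = (176 - 23 - q₂)/2
Reaction: q₂ = (176 - 55 - q₁)/2
Solve simultaneously:
q₁* = (176 - 2×23 + 55)/3 = 61.67
q₂* = (176 - 2×55 + 23)/3 = 29.67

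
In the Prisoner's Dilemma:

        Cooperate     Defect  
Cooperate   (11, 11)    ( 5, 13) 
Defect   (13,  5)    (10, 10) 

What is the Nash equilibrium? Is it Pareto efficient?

(Defect, Defect) is NE; not Pareto efficient

Work:
Defect dominates Cooperate for both players:
If P2 cooperates: Defect (13) > Cooperate (11)
If P2 defects: Defect (10) > Cooperate (5)
NE: (Defect, Defect) with payoff (10, 10)
But (Cooperate, Cooperate) = (11, 11) Pareto dominates (10, 10)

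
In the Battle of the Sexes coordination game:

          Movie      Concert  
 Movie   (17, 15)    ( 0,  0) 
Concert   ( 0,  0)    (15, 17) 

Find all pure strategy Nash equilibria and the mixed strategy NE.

Pure NE: (Movie, Movie) and (Concert, Concert); Mixed NE: p = 0.5312, q = 0.4688

Work:
Check pure NE:
(Movie, Movie): (17, 15) - no unilateral deviation beneficial
(Concert, Concert): (15, 17) - no unilateral deviation beneficial
Mixed NE: P1 plays Movie with p = 0.5312, P2 plays Movie with q = 0.4688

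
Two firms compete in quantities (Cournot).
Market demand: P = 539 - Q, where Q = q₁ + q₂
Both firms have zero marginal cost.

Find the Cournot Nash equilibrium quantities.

q₁* = q₂* = 179.67; P* = 179.67

Work:
Profit: π_i = P·q_i = (a - q_i - q_j)·q_i
FOC: ∂π_i/∂q_i = a - 2q_i - q_j = 0
Reaction function: q_i = (539 - q_j)/2
Symmetry: q* = 539/3 = 179.67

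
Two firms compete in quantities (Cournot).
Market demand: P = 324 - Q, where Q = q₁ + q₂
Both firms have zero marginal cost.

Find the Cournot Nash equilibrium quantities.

q₁* = q₂* = 108.0; P* = 108.0

Work:
Profit: π_i = P·q_i = (a - q_i - q_j)·q_i
FOC: ∂π_i/∂q_i = a - 2q_i - q_j = 0
Reaction function: q_i = (324 - q_j)/2
Symmetry: q* = 324/3 = 108.0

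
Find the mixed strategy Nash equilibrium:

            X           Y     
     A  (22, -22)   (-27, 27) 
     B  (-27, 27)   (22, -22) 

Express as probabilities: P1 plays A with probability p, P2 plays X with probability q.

p = 0.5, q = 0.5

Work:
Find probabilities that make opponent indifferent:
P2 chooses q to make P1 indifferent between A and B
P1 chooses p to make P2 indifferent between X and Y
Mixed NE: P1 plays (A: 0.5, B: 0.5), P2 plays (X: 0.5, Y: 0.5)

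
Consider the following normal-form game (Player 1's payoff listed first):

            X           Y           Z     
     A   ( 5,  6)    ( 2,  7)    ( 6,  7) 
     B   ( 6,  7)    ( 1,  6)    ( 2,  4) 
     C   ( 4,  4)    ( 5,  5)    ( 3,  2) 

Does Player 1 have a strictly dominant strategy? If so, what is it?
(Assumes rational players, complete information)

No strictly dominant strategy exists for Player 1

Work:
A strategy strictly dominates another if it gives a strictly higher payoff against every opponent action. Compare each pair of P1's strategies column-by-column:
  A vs B: [5 vs 6, 2 vs 1, 6 vs 2] → A does not strictly dominate B (column X: 5 ≤ 6)
  A vs C: [5 vs 4, 2 vs 5, 6 vs 3] → A does not strictly dominate C (column Y: 2 ≤ 5)
  B vs A: [6 vs 5, 1 vs 2, 2 vs 6] → B does not strictly dominate A (column Y: 1 ≤ 2)
  B vs C: [6 vs 4, 1 vs 5, 2 vs 3] → B does not strictly dominate C (column Y: 1 ≤ 5)
  C vs A: [4 vs 5, 5 vs 2, 3 vs 6] → C does not strictly dominate A (column X: 4 ≤ 5)
  C vs B: [4 vs 6, 5 vs 1, 3 vs 2] → C does not strictly dominate B (column X: 4 ≤ 6)
No single strategy strictly dominates all others → no strictly dominant strategy.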